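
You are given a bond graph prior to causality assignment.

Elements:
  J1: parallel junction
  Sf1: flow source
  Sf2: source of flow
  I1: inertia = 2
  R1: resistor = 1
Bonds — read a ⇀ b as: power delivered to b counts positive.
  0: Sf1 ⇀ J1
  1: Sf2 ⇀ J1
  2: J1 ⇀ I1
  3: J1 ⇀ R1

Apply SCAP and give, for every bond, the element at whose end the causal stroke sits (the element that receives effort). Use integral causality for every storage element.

#0 stroke→Sf1  (Sf1 fixes flow; stroke at Sf1)
#1 stroke→Sf2  (Sf2 fixes flow; stroke at Sf2)
#2 stroke→I1  (I1 outputs flow p/I1)
#3 stroke→J1  (J1: last free bond brings effort in)

#0 stroke→Sf1
#1 stroke→Sf2
#2 stroke→I1
#3 stroke→J1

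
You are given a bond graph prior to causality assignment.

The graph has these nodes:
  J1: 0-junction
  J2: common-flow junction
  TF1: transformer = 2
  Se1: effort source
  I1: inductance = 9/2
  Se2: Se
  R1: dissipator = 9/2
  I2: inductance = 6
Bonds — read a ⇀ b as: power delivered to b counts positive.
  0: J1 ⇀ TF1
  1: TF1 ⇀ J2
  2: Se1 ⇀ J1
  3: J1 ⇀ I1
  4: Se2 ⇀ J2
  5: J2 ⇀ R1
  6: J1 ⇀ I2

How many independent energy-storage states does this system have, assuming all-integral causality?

2  (I1, I2 all integral)

β2 →J1  (source Se1 imposes e)
β4 →J2  (Se2 (Se) sets effort on bond)
β0 →TF1  (0-jn J1 has e-setter on 2)
β3 →I1  (common-e at J1 fixed by 2)
β6 →I2  (common-e at J1 fixed by 2)
β1 →J2  (TF1: transformer flips bond 0)
β5 →R1  (J2: last free bond brings flow in)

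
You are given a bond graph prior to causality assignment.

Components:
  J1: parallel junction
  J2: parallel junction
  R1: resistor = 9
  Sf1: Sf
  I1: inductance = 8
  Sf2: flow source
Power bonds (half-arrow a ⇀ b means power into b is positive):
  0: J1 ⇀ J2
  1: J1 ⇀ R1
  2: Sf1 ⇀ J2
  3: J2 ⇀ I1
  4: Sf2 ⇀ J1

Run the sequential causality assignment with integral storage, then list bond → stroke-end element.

#2 |Sf1  (Sf1: flow source, stroke at near end)
#4 |Sf2  (Sf2 fixes flow; stroke at Sf2)
#3 |I1  (prefer integral on I1)
#0 |J2  (closing 0-jn rule on J2)
#1 |J1  (only one effort-in slot at J1)

bond 0 stroke at J2
bond 1 stroke at J1
bond 2 stroke at Sf1
bond 3 stroke at I1
bond 4 stroke at Sf2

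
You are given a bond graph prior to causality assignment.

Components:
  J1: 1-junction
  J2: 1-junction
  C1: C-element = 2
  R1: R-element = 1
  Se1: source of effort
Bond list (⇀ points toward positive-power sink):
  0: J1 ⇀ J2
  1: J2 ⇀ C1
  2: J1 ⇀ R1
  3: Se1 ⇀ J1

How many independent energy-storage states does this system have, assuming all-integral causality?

1  (C1 all integral)

bond 3 →J1  (Se1: effort source, stroke at far end)
bond 1 →J2  (C1 integral (e out))
bond 0 →J1  (only one flow-in slot at J2)
bond 2 →R1  (J1 needs exactly one f-in)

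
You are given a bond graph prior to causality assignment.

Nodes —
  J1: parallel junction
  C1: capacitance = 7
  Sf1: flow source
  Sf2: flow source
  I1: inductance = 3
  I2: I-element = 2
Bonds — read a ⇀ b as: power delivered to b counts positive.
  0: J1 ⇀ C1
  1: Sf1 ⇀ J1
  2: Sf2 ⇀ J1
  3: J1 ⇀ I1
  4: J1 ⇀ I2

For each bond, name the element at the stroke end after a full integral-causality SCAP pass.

#0 →J1
#1 →Sf1
#2 →Sf2
#3 →I1
#4 →I2

b1 →Sf1  (Sf1 fixes flow; stroke at Sf1)
b2 →Sf2  (Sf2: flow source, stroke at near end)
b0 →J1  (C1 outputs effort q/C1)
b3 →I1  (J1 effort already set via bond 0)
b4 →I2  (J1 effort already set via bond 0)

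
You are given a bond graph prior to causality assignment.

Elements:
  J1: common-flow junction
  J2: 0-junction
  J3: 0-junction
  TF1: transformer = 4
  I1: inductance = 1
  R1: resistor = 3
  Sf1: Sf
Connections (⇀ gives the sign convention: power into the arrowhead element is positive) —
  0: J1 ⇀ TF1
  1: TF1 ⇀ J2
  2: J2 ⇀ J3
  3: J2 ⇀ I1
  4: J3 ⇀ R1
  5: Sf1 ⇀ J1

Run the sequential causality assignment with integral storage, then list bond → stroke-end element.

β5 stroke→Sf1  (source Sf1 imposes f)
β0 stroke→J1  (J1 flow already set via bond 5)
β1 stroke→TF1  (TF1: transformer flips bond 0)
β3 stroke→I1  (I1 outputs flow p/I1)
β2 stroke→J2  (only one effort-in slot at J2)
β4 stroke→J3  (closing 0-jn rule on J3)

#0 stroke at J1
#1 stroke at TF1
#2 stroke at J2
#3 stroke at I1
#4 stroke at J3
#5 stroke at Sf1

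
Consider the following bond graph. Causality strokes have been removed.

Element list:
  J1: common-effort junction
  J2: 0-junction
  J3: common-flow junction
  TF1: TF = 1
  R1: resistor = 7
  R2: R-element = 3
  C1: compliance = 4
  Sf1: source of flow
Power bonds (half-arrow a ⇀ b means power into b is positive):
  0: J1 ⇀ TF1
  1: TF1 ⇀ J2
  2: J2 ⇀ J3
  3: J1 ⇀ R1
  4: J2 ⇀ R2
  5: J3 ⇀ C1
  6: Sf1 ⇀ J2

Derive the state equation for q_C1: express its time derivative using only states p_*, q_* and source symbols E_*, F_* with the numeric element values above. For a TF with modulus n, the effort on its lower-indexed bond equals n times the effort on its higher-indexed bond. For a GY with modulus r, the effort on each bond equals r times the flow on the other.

#6 |Sf1  (Sf1 fixes flow; stroke at Sf1)
#5 |J3  (C1 integral (e out))
#2 |J2  (J3 needs exactly one f-in)
#1 |TF1  (0-jn J2 has e-setter on 2)
#4 |R2  (J2: bond 2 brought effort, rest push out)
#0 |J1  (TF1: transformer flips bond 1)
#3 |R1  (common-e at J1 fixed by 0)

dq_C1/dt = F_Sf1 - 5*q_C1/42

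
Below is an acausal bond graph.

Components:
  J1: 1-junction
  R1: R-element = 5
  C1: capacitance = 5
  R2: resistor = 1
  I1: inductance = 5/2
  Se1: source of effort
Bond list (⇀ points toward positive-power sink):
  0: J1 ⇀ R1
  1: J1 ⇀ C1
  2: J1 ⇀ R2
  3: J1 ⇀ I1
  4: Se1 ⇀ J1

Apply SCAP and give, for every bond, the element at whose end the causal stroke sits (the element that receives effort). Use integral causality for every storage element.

bond 0 →J1
bond 1 →J1
bond 2 →J1
bond 3 →I1
bond 4 →J1

b4 |J1  (Se1 fixes effort; stroke away)
b1 |J1  (prefer integral on C1)
b3 |I1  (I1: I, integral causality)
b0 |J1  (1-jn J1 has f-setter on 3)
b2 |J1  (J1 flow already set via bond 3)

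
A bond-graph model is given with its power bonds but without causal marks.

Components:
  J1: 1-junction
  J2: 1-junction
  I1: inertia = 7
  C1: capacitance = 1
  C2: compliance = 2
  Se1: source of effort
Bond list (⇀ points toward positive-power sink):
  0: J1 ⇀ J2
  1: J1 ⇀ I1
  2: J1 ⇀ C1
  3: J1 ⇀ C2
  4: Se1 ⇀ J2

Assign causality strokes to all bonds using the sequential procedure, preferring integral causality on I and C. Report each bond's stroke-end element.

β0 stroke→J1
β1 stroke→I1
β2 stroke→J1
β3 stroke→J1
β4 stroke→J2

b4 stroke→J2  (Se1: effort source, stroke at far end)
b0 stroke→J1  (J2 needs exactly one f-in)
b1 stroke→I1  (I1 integral (f out))
b2 stroke→J1  (J1 flow already set via bond 1)
b3 stroke→J1  (J1 flow already set via bond 1)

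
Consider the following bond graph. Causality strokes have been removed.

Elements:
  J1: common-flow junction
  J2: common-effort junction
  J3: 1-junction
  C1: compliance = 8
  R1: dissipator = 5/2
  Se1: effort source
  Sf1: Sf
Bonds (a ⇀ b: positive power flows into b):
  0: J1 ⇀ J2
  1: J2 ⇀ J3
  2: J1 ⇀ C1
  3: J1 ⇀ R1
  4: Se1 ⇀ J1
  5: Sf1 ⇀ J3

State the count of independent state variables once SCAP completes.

b4 stroke at J1  (Se1: effort source, stroke at far end)
b5 stroke at Sf1  (source Sf1 imposes f)
b1 stroke at J3  (J3 flow already set via bond 5)
b0 stroke at J2  (J2: last free bond brings effort in)
b2 stroke at J1  (J1: bond 0 brought flow, rest push out)
b3 stroke at J1  (1-jn J1 has f-setter on 0)

1  (C1 all integral)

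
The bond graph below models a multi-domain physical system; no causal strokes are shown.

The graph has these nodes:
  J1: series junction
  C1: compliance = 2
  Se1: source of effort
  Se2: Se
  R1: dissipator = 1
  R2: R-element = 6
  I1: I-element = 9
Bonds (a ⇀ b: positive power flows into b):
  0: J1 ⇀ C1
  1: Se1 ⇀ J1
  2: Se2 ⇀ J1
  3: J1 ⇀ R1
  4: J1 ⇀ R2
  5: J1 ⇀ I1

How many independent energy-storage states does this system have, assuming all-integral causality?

2  (C1, I1 all integral)

β1 stroke→J1  (Se1: effort source, stroke at far end)
β2 stroke→J1  (source Se2 imposes e)
β0 stroke→J1  (prefer integral on C1)
β5 stroke→I1  (I1: I, integral causality)
β3 stroke→J1  (common-f at J1 fixed by 5)
β4 stroke→J1  (common-f at J1 fixed by 5)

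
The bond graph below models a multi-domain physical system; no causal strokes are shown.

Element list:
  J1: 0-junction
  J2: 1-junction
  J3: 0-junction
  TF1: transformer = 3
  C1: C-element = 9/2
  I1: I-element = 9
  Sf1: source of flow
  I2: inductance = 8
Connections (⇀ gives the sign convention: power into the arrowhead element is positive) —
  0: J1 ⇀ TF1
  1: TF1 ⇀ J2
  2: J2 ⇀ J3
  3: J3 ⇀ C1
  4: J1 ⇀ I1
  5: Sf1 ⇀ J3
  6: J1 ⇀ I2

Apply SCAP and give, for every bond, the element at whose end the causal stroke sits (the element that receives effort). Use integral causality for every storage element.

b5 stroke→Sf1  (source Sf1 imposes f)
b3 stroke→J3  (C1: C, integral causality)
b2 stroke→J2  (J3 effort already set via bond 3)
b1 stroke→TF1  (J2: last free bond brings flow in)
b0 stroke→J1  (TF1 one-in-one-out from 1)
b4 stroke→I1  (common-e at J1 fixed by 0)
b6 stroke→I2  (J1 effort already set via bond 0)

b0 →J1
b1 →TF1
b2 →J2
b3 →J3
b4 →I1
b5 →Sf1
b6 →I2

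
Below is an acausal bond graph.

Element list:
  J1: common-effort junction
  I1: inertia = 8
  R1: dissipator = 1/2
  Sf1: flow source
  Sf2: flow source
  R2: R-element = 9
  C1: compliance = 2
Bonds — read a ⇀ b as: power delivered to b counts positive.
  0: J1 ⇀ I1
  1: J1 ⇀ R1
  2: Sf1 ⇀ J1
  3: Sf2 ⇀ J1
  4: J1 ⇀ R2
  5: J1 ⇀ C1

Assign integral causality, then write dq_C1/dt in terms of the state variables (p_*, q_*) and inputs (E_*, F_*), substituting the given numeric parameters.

β2 stroke→Sf1  (Sf1: flow source, stroke at near end)
β3 stroke→Sf2  (Sf2: flow source, stroke at near end)
β0 stroke→I1  (I1 outputs flow p/I1)
β5 stroke→J1  (C1 integral (e out))
β1 stroke→R1  (J1: bond 5 brought effort, rest push out)
β4 stroke→R2  (J1 effort already set via bond 5)

dq_C1/dt = F_Sf1 + F_Sf2 - p_I1/8 - 19*q_C1/18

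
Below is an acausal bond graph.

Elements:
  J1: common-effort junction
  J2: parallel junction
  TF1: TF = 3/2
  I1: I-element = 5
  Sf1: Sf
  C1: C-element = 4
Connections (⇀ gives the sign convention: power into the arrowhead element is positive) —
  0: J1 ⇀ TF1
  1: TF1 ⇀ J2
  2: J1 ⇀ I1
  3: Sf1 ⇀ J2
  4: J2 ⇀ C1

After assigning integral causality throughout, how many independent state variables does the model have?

2  (C1, I1 all integral)

bond 3 |Sf1  (Sf1 fixes flow; stroke at Sf1)
bond 2 |I1  (prefer integral on I1)
bond 0 |J1  (J1: last free bond brings effort in)
bond 1 |TF1  (TF TF1: opposite of bond 0)
bond 4 |J2  (J2: last free bond brings effort in)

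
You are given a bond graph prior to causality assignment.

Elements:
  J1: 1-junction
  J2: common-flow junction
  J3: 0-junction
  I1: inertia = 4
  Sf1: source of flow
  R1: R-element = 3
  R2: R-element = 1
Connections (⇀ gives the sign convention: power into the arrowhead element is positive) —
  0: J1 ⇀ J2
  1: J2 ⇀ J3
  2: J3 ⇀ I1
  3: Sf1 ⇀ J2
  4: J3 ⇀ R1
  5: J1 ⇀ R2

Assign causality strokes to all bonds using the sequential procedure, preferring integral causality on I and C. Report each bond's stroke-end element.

bond 0 |J2
bond 1 |J2
bond 2 |I1
bond 3 |Sf1
bond 4 |J3
bond 5 |J1

b3 stroke at Sf1  (source Sf1 imposes f)
b0 stroke at J2  (J2 flow already set via bond 3)
b1 stroke at J2  (1-jn J2 has f-setter on 3)
b5 stroke at J1  (J1: bond 0 brought flow, rest push out)
b2 stroke at I1  (prefer integral on I1)
b4 stroke at J3  (J3 needs exactly one e-in)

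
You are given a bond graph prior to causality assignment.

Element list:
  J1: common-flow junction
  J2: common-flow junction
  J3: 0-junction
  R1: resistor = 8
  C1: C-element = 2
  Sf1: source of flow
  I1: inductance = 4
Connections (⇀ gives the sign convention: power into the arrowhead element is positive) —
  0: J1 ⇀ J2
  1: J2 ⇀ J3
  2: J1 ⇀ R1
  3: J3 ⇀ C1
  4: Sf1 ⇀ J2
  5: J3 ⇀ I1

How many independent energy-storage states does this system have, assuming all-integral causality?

2  (C1, I1 all integral)

#4 stroke→Sf1  (source Sf1 imposes f)
#0 stroke→J2  (1-jn J2 has f-setter on 4)
#1 stroke→J2  (common-f at J2 fixed by 4)
#2 stroke→J1  (J1: bond 0 brought flow, rest push out)
#3 stroke→J3  (prefer integral on C1)
#5 stroke→I1  (J3: bond 3 brought effort, rest push out)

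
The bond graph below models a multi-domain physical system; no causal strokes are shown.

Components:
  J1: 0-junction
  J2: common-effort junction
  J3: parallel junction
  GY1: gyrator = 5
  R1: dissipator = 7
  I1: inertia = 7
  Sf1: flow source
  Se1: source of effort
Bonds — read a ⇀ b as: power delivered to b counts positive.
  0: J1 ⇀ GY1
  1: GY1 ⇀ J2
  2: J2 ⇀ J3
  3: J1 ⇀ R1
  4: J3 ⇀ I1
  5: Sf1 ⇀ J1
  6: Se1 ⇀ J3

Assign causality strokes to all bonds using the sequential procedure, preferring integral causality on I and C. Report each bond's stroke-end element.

b5 |Sf1  (Sf1 fixes flow; stroke at Sf1)
b6 |J3  (Se1: effort source, stroke at far end)
b2 |J2  (common-e at J3 fixed by 6)
b4 |I1  (common-e at J3 fixed by 6)
b1 |GY1  (0-jn J2 has e-setter on 2)
b0 |GY1  (through GY1, causality inverts; strokes same side of GY1)
b3 |J1  (only one effort-in slot at J1)

b0 stroke→GY1
b1 stroke→GY1
b2 stroke→J2
b3 stroke→J1
b4 stroke→I1
b5 stroke→Sf1
b6 stroke→J3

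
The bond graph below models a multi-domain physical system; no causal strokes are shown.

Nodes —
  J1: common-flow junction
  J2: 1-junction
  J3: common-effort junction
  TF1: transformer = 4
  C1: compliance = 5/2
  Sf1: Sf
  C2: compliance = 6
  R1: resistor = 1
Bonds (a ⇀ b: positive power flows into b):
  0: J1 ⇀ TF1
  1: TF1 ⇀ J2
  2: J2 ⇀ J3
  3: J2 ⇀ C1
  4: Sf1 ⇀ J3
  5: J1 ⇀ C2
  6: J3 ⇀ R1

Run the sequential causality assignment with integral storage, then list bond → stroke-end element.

bond 0 →TF1
bond 1 →J2
bond 2 →J3
bond 3 →J2
bond 4 →Sf1
bond 5 →J1
bond 6 →R1

b4 stroke at Sf1  (Sf1: flow source, stroke at near end)
b3 stroke at J2  (C1 outputs effort q/C1)
b5 stroke at J1  (prefer integral on C2)
b0 stroke at TF1  (only one flow-in slot at J1)
b1 stroke at J2  (TF1 one-in-one-out from 0)
b2 stroke at J3  (J2: last free bond brings flow in)
b6 stroke at R1  (common-e at J3 fixed by 2)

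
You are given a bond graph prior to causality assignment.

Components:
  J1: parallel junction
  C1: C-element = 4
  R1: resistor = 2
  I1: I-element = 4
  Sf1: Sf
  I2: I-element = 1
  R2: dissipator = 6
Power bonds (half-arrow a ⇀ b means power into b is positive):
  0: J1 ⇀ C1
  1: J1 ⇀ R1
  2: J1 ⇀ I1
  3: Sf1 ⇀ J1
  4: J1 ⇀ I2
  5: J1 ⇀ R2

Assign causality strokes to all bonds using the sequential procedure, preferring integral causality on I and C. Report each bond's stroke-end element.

#0 →J1
#1 →R1
#2 →I1
#3 →Sf1
#4 →I2
#5 →R2

bond 3 →Sf1  (Sf1: flow source, stroke at near end)
bond 0 →J1  (C1 outputs effort q/C1)
bond 1 →R1  (0-jn J1 has e-setter on 0)
bond 2 →I1  (J1: bond 0 brought effort, rest push out)
bond 4 →I2  (0-jn J1 has e-setter on 0)
bond 5 →R2  (J1: bond 0 brought effort, rest push out)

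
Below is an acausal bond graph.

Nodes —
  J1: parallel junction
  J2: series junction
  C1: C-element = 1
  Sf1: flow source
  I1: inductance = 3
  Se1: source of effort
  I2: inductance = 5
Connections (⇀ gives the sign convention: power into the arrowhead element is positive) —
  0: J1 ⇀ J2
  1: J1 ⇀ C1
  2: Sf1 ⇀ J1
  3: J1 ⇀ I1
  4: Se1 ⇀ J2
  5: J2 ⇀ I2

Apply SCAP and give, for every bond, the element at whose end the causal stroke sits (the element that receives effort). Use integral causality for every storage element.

β2 stroke at Sf1  (source Sf1 imposes f)
β4 stroke at J2  (Se1 fixes effort; stroke away)
β1 stroke at J1  (prefer integral on C1)
β0 stroke at J2  (J1 effort already set via bond 1)
β3 stroke at I1  (J1 effort already set via bond 1)
β5 stroke at I2  (only one flow-in slot at J2)

#0 stroke→J2
#1 stroke→J1
#2 stroke→Sf1
#3 stroke→I1
#4 stroke→J2
#5 stroke→I2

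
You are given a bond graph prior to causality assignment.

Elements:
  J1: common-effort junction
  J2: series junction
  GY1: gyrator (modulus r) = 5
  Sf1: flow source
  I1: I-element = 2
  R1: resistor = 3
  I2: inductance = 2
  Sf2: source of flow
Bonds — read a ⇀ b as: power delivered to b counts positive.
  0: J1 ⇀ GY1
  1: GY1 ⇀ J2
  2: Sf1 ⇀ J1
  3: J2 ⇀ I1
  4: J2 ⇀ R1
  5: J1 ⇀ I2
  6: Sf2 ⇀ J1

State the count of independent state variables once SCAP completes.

2  (I1, I2 all integral)

b2 →Sf1  (Sf1 (Sf) sets flow on bond)
b6 →Sf2  (source Sf2 imposes f)
b3 →I1  (prefer integral on I1)
b1 →J2  (J2: bond 3 brought flow, rest push out)
b4 →J2  (J2: bond 3 brought flow, rest push out)
b0 →J1  (GY1: gyrator matches bond 1)
b5 →I2  (common-e at J1 fixed by 0)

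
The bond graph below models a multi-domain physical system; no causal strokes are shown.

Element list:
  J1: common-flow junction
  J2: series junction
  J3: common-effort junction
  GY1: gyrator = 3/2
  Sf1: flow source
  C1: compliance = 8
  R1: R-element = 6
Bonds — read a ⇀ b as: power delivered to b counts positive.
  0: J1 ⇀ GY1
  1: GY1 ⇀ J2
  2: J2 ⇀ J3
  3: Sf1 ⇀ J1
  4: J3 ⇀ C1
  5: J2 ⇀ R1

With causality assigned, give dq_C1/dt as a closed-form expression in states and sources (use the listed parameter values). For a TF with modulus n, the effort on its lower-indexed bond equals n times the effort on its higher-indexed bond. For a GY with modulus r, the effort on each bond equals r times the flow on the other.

bond 3 stroke at Sf1  (Sf1: flow source, stroke at near end)
bond 0 stroke at J1  (J1 flow already set via bond 3)
bond 1 stroke at J2  (GY1 both-in/both-out from 0)
bond 4 stroke at J3  (C1: C, integral causality)
bond 2 stroke at J2  (J3 effort already set via bond 4)
bond 5 stroke at R1  (closing 1-jn rule on J2)

dq_C1/dt = F_Sf1/4 - q_C1/48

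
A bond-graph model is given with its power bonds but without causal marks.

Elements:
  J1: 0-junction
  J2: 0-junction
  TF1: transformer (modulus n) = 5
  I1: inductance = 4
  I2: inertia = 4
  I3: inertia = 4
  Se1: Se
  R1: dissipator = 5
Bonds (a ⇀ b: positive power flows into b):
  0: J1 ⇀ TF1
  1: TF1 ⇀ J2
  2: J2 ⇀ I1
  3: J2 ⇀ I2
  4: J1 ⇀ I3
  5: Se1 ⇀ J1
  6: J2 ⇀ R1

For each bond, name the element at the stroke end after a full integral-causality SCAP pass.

bond 0 stroke→TF1
bond 1 stroke→J2
bond 2 stroke→I1
bond 3 stroke→I2
bond 4 stroke→I3
bond 5 stroke→J1
bond 6 stroke→R1

#5 →J1  (Se1 (Se) sets effort on bond)
#0 →TF1  (0-jn J1 has e-setter on 5)
#4 →I3  (J1: bond 5 brought effort, rest push out)
#1 →J2  (TF1 one-in-one-out from 0)
#2 →I1  (0-jn J2 has e-setter on 1)
#3 →I2  (J2 effort already set via bond 1)
#6 →R1  (J2 effort already set via bond 1)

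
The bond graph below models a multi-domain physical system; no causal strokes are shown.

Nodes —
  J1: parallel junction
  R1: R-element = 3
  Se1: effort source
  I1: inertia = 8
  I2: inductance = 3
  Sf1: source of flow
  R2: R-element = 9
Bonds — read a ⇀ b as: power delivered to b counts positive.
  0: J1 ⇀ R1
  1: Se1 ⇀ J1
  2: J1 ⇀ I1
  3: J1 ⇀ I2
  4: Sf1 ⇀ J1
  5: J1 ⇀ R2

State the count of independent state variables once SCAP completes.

2  (I1, I2 all integral)

#1 stroke→J1  (Se1 (Se) sets effort on bond)
#4 stroke→Sf1  (Sf1 (Sf) sets flow on bond)
#0 stroke→R1  (common-e at J1 fixed by 1)
#2 stroke→I1  (0-jn J1 has e-setter on 1)
#3 stroke→I2  (0-jn J1 has e-setter on 1)
#5 stroke→R2  (J1: bond 1 brought effort, rest push out)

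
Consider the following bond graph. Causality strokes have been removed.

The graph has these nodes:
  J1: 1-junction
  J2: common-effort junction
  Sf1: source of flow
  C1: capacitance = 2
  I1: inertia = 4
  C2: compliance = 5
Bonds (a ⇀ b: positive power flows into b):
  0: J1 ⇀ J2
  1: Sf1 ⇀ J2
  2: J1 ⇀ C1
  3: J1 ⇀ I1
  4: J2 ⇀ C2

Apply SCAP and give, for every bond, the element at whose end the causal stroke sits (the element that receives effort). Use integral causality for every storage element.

β0 |J1
β1 |Sf1
β2 |J1
β3 |I1
β4 |J2

β1 →Sf1  (Sf1 fixes flow; stroke at Sf1)
β2 →J1  (C1 outputs effort q/C1)
β3 →I1  (I1 integral (f out))
β0 →J1  (common-f at J1 fixed by 3)
β4 →J2  (only one effort-in slot at J2)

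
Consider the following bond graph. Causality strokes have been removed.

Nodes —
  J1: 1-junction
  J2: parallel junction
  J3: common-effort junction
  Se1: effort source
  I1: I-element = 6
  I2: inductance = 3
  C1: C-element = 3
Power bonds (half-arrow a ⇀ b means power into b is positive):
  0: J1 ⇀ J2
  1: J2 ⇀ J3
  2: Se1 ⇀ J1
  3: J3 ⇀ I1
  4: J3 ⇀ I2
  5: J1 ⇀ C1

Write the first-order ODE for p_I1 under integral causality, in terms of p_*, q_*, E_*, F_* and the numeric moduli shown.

b2 stroke→J1  (Se1: effort source, stroke at far end)
b3 stroke→I1  (I1: I, integral causality)
b4 stroke→I2  (I2: I, integral causality)
b1 stroke→J3  (closing 0-jn rule on J3)
b0 stroke→J2  (J2: last free bond brings effort in)
b5 stroke→J1  (1-jn J1 has f-setter on 0)

dp_I1/dt = E_Se1 - q_C1/3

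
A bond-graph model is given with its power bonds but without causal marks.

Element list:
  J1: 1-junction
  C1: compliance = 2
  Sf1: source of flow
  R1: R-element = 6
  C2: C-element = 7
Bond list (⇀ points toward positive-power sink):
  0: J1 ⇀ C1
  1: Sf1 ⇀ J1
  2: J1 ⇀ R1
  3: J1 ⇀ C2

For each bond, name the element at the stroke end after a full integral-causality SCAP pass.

#1 stroke at Sf1  (source Sf1 imposes f)
#0 stroke at J1  (1-jn J1 has f-setter on 1)
#2 stroke at J1  (common-f at J1 fixed by 1)
#3 stroke at J1  (J1: bond 1 brought flow, rest push out)

β0 stroke→J1
β1 stroke→Sf1
β2 stroke→J1
β3 stroke→J1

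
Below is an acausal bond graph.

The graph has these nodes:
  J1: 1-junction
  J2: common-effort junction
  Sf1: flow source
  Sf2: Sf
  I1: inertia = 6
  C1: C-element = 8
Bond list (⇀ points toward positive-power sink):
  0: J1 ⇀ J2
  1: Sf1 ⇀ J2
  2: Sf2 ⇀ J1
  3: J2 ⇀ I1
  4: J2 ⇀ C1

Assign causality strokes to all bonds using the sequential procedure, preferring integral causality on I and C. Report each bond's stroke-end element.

b0 stroke→J1
b1 stroke→Sf1
b2 stroke→Sf2
b3 stroke→I1
b4 stroke→J2

#1 stroke at Sf1  (source Sf1 imposes f)
#2 stroke at Sf2  (source Sf2 imposes f)
#0 stroke at J1  (common-f at J1 fixed by 2)
#3 stroke at I1  (I1 outputs flow p/I1)
#4 stroke at J2  (J2 needs exactly one e-in)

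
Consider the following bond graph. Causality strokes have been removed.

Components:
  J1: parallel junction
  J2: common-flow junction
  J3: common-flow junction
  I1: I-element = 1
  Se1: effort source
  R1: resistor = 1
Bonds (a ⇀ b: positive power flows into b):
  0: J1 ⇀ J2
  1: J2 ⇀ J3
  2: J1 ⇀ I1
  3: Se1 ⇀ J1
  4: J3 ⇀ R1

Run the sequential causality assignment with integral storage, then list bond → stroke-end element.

β0 stroke→J2
β1 stroke→J3
β2 stroke→I1
β3 stroke→J1
β4 stroke→R1

b3 stroke at J1  (Se1 (Se) sets effort on bond)
b0 stroke at J2  (J1 effort already set via bond 3)
b2 stroke at I1  (J1: bond 3 brought effort, rest push out)
b1 stroke at J3  (J2 needs exactly one f-in)
b4 stroke at R1  (J3 needs exactly one f-in)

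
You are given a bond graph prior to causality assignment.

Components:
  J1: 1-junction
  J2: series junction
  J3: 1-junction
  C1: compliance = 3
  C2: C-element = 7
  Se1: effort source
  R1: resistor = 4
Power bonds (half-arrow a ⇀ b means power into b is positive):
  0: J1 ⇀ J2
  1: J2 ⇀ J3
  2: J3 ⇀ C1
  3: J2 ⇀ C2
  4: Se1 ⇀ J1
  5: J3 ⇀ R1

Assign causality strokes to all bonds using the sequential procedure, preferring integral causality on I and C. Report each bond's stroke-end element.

b4 →J1  (Se1: effort source, stroke at far end)
b0 →J2  (J1: last free bond brings flow in)
b2 →J3  (C1 integral (e out))
b3 →J2  (C2 integral (e out))
b1 →J3  (J2: last free bond brings flow in)
b5 →R1  (J3 needs exactly one f-in)

β0 stroke at J2
β1 stroke at J3
β2 stroke at J3
β3 stroke at J2
β4 stroke at J1
β5 stroke at R1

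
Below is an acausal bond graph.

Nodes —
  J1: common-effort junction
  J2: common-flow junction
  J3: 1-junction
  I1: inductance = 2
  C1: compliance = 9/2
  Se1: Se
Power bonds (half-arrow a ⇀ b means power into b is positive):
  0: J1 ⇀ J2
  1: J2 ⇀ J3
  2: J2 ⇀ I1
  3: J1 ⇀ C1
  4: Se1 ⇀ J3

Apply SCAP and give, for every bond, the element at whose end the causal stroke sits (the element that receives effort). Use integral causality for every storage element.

β4 →J3  (Se1 (Se) sets effort on bond)
β1 →J2  (J3: last free bond brings flow in)
β2 →I1  (I1: I, integral causality)
β0 →J2  (J2 flow already set via bond 2)
β3 →J1  (closing 0-jn rule on J1)

b0 →J2
b1 →J2
b2 →I1
b3 →J1
b4 →J3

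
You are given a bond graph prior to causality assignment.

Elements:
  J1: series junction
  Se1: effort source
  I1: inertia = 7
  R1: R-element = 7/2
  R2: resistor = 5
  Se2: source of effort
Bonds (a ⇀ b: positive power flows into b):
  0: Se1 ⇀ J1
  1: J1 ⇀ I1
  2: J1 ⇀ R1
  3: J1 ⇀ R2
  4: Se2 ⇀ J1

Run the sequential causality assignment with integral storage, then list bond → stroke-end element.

#0 stroke at J1
#1 stroke at I1
#2 stroke at J1
#3 stroke at J1
#4 stroke at J1

b0 stroke at J1  (Se1 fixes effort; stroke away)
b4 stroke at J1  (Se2 (Se) sets effort on bond)
b1 stroke at I1  (I1 outputs flow p/I1)
b2 stroke at J1  (J1: bond 1 brought flow, rest push out)
b3 stroke at J1  (common-f at J1 fixed by 1)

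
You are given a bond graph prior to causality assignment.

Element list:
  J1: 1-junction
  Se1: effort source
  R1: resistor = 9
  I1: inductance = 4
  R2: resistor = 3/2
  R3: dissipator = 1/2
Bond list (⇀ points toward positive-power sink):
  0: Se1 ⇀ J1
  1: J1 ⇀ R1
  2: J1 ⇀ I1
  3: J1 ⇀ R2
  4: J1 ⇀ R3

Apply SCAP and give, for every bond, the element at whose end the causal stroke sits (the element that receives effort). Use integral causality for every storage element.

bond 0 stroke→J1  (Se1: effort source, stroke at far end)
bond 2 stroke→I1  (I1 outputs flow p/I1)
bond 1 stroke→J1  (1-jn J1 has f-setter on 2)
bond 3 stroke→J1  (J1: bond 2 brought flow, rest push out)
bond 4 stroke→J1  (1-jn J1 has f-setter on 2)

b0 |J1
b1 |J1
b2 |I1
b3 |J1
b4 |J1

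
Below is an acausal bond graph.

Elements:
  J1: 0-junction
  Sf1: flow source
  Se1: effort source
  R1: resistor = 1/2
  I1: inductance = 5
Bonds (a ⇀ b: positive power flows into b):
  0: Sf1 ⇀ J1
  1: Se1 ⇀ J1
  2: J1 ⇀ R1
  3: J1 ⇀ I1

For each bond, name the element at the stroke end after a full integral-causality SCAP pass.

#0 |Sf1
#1 |J1
#2 |R1
#3 |I1

β0 →Sf1  (source Sf1 imposes f)
β1 →J1  (Se1: effort source, stroke at far end)
β2 →R1  (0-jn J1 has e-setter on 1)
β3 →I1  (J1: bond 1 brought effort, rest push out)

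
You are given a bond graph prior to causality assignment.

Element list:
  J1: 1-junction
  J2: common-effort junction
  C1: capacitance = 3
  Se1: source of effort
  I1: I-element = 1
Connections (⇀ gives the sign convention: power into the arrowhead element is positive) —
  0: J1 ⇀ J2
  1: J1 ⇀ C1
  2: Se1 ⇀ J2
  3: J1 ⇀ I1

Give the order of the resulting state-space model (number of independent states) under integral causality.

bond 2 stroke→J2  (Se1 (Se) sets effort on bond)
bond 0 stroke→J1  (J2 effort already set via bond 2)
bond 1 stroke→J1  (C1 outputs effort q/C1)
bond 3 stroke→I1  (J1 needs exactly one f-in)

2  (C1, I1 all integral)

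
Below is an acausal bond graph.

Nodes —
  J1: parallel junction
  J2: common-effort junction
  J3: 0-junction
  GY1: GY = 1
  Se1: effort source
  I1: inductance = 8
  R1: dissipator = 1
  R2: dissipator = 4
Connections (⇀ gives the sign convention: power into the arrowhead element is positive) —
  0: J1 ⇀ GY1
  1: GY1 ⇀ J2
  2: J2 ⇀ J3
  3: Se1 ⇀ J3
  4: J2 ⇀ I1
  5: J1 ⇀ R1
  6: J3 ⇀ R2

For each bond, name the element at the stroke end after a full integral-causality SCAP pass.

β0 →GY1
β1 →GY1
β2 →J2
β3 →J3
β4 →I1
β5 →J1
β6 →R2

β3 |J3  (source Se1 imposes e)
β2 |J2  (common-e at J3 fixed by 3)
β6 |R2  (J3: bond 3 brought effort, rest push out)
β1 |GY1  (J2: bond 2 brought effort, rest push out)
β4 |I1  (J2: bond 2 brought effort, rest push out)
β0 |GY1  (through GY1, causality inverts; strokes same side of GY1)
β5 |J1  (J1: last free bond brings effort in)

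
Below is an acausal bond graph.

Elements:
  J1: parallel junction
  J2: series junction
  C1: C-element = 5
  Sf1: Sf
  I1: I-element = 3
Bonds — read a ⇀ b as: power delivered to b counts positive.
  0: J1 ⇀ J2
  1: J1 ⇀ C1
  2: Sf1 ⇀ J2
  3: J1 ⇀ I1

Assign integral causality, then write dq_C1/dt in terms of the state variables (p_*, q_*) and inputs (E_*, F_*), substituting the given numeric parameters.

dq_C1/dt = -F_Sf1 - p_I1/3

bond 2 |Sf1  (Sf1: flow source, stroke at near end)
bond 0 |J2  (1-jn J2 has f-setter on 2)
bond 1 |J1  (C1: C, integral causality)
bond 3 |I1  (J1 effort already set via bond 1)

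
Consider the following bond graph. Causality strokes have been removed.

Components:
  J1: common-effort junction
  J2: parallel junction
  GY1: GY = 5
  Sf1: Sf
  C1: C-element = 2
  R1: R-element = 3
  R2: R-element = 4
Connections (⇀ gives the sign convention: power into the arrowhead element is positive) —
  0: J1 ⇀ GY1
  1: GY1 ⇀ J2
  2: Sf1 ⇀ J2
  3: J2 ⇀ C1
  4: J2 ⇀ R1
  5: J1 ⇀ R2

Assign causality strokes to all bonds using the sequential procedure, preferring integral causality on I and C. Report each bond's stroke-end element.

bond 0 |GY1
bond 1 |GY1
bond 2 |Sf1
bond 3 |J2
bond 4 |R1
bond 5 |J1

#2 →Sf1  (Sf1: flow source, stroke at near end)
#3 →J2  (prefer integral on C1)
#1 →GY1  (J2 effort already set via bond 3)
#4 →R1  (J2 effort already set via bond 3)
#0 →GY1  (GY GY1: same side as bond 1)
#5 →J1  (only one effort-in slot at J1)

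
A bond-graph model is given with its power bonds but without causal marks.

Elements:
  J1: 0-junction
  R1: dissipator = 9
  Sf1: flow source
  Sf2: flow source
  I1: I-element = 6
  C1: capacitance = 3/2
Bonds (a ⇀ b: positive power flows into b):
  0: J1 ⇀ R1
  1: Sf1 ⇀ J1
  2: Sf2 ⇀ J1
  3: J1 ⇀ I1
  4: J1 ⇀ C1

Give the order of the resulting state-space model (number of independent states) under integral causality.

b1 →Sf1  (Sf1 fixes flow; stroke at Sf1)
b2 →Sf2  (source Sf2 imposes f)
b3 →I1  (I1 integral (f out))
b4 →J1  (C1: C, integral causality)
b0 →R1  (0-jn J1 has e-setter on 4)

2  (C1, I1 all integral)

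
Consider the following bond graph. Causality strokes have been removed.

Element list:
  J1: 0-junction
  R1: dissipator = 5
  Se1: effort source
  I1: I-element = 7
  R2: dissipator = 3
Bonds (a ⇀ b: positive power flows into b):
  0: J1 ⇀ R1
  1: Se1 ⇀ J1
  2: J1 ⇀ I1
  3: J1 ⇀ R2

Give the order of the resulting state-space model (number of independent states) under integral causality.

1  (I1 all integral)

#1 |J1  (Se1: effort source, stroke at far end)
#0 |R1  (0-jn J1 has e-setter on 1)
#2 |I1  (0-jn J1 has e-setter on 1)
#3 |R2  (J1 effort already set via bond 1)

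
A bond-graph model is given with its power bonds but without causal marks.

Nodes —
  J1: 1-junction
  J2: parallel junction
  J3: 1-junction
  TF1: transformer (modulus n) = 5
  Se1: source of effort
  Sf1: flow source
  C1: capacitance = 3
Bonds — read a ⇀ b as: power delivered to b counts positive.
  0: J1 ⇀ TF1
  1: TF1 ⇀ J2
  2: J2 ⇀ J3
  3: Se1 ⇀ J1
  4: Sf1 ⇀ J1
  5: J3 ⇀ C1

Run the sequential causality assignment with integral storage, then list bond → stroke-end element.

bond 3 stroke→J1  (Se1: effort source, stroke at far end)
bond 4 stroke→Sf1  (source Sf1 imposes f)
bond 0 stroke→J1  (1-jn J1 has f-setter on 4)
bond 1 stroke→TF1  (TF1: transformer flips bond 0)
bond 2 stroke→J2  (J2: last free bond brings effort in)
bond 5 stroke→J3  (J3: bond 2 brought flow, rest push out)

β0 |J1
β1 |TF1
β2 |J2
β3 |J1
β4 |Sf1
β5 |J3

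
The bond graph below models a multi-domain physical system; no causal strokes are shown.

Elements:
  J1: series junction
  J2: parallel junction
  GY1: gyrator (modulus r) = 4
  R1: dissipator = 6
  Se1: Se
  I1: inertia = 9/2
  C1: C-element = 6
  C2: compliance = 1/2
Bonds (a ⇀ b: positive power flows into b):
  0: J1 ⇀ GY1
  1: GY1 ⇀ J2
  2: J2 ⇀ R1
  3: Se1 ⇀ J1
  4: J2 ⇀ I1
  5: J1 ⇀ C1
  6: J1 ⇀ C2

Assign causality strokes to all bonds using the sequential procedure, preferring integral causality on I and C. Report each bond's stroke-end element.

b3 →J1  (source Se1 imposes e)
b4 →I1  (I1 outputs flow p/I1)
b5 →J1  (C1: C, integral causality)
b6 →J1  (C2 integral (e out))
b0 →GY1  (only one flow-in slot at J1)
b1 →GY1  (GY1 both-in/both-out from 0)
b2 →J2  (only one effort-in slot at J2)

#0 stroke→GY1
#1 stroke→GY1
#2 stroke→J2
#3 stroke→J1
#4 stroke→I1
#5 stroke→J1
#6 stroke→J1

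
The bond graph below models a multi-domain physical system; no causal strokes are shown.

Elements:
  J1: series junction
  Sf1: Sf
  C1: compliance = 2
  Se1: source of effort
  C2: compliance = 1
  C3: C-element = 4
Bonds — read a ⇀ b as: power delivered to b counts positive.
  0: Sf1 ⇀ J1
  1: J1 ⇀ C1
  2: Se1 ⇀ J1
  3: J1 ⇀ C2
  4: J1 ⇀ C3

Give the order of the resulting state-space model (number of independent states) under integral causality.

β0 →Sf1  (source Sf1 imposes f)
β2 →J1  (Se1 (Se) sets effort on bond)
β1 →J1  (J1: bond 0 brought flow, rest push out)
β3 →J1  (1-jn J1 has f-setter on 0)
β4 →J1  (J1 flow already set via bond 0)

3  (C1, C2, C3 all integral)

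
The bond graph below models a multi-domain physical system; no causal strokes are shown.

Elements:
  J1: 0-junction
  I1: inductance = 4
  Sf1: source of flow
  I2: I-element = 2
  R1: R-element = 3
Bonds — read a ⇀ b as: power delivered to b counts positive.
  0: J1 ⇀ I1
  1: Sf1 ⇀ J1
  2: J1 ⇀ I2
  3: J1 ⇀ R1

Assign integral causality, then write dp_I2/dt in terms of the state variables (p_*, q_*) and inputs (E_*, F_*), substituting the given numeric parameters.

β1 stroke at Sf1  (Sf1: flow source, stroke at near end)
β0 stroke at I1  (I1: I, integral causality)
β2 stroke at I2  (prefer integral on I2)
β3 stroke at J1  (J1 needs exactly one e-in)

dp_I2/dt = 3*F_Sf1 - 3*p_I1/4 - 3*p_I2/2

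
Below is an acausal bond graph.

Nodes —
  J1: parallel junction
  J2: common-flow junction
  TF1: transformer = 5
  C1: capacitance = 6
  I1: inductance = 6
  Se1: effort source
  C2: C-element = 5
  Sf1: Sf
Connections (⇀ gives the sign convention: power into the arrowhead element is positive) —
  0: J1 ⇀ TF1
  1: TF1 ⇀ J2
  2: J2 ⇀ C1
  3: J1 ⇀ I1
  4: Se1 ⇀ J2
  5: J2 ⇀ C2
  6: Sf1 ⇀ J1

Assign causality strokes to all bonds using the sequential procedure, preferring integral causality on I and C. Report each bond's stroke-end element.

#0 stroke→J1
#1 stroke→TF1
#2 stroke→J2
#3 stroke→I1
#4 stroke→J2
#5 stroke→J2
#6 stroke→Sf1

β4 |J2  (Se1 fixes effort; stroke away)
β6 |Sf1  (source Sf1 imposes f)
β2 |J2  (C1 integral (e out))
β3 |I1  (prefer integral on I1)
β0 |J1  (J1 needs exactly one e-in)
β1 |TF1  (TF TF1: opposite of bond 0)
β5 |J2  (common-f at J2 fixed by 1)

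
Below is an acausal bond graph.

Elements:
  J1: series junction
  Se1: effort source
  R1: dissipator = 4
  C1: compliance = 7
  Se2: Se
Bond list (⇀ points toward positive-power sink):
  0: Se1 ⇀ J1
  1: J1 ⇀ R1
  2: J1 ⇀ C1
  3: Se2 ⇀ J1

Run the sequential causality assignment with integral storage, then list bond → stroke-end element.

bond 0 stroke at J1
bond 1 stroke at R1
bond 2 stroke at J1
bond 3 stroke at J1

#0 →J1  (Se1 fixes effort; stroke away)
#3 →J1  (Se2: effort source, stroke at far end)
#2 →J1  (prefer integral on C1)
#1 →R1  (only one flow-in slot at J1)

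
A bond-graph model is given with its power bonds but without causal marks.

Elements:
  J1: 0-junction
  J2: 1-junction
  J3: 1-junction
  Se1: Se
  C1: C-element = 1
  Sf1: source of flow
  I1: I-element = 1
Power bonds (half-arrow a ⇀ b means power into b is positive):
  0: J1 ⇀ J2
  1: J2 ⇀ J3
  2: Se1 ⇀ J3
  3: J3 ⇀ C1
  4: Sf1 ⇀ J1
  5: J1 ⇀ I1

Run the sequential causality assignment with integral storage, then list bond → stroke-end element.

b2 →J3  (Se1: effort source, stroke at far end)
b4 →Sf1  (Sf1: flow source, stroke at near end)
b3 →J3  (C1: C, integral causality)
b1 →J2  (J3 needs exactly one f-in)
b0 →J1  (only one flow-in slot at J2)
b5 →I1  (J1 effort already set via bond 0)

#0 stroke at J1
#1 stroke at J2
#2 stroke at J3
#3 stroke at J3
#4 stroke at Sf1
#5 stroke at I1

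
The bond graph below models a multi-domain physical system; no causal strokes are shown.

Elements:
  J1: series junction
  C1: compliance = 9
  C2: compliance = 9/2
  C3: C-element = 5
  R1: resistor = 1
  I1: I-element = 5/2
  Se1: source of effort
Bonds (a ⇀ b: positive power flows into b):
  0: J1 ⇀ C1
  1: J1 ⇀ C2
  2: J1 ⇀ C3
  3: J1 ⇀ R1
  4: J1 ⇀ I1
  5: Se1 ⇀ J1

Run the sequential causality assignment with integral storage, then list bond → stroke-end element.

β5 →J1  (source Se1 imposes e)
β0 →J1  (prefer integral on C1)
β1 →J1  (C2 integral (e out))
β2 →J1  (prefer integral on C3)
β4 →I1  (I1 outputs flow p/I1)
β3 →J1  (common-f at J1 fixed by 4)

β0 stroke→J1
β1 stroke→J1
β2 stroke→J1
β3 stroke→J1
β4 stroke→I1
β5 stroke→J1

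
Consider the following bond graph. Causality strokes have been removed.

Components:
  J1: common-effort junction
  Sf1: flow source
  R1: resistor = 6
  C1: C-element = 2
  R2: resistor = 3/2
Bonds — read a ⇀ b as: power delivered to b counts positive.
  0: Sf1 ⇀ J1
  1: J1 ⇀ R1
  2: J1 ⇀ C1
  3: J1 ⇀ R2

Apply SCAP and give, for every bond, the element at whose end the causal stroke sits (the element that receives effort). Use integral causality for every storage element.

bond 0 |Sf1  (Sf1: flow source, stroke at near end)
bond 2 |J1  (C1: C, integral causality)
bond 1 |R1  (0-jn J1 has e-setter on 2)
bond 3 |R2  (J1: bond 2 brought effort, rest push out)

#0 stroke at Sf1
#1 stroke at R1
#2 stroke at J1
#3 stroke at R2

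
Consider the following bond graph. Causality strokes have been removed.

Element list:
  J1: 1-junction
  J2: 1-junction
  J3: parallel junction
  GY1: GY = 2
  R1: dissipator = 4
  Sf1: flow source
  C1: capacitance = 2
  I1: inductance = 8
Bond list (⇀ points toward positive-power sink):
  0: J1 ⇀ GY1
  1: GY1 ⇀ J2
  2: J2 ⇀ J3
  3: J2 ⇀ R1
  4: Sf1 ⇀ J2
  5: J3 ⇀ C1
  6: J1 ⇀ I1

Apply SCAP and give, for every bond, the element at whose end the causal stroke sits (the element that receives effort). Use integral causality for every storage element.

b0 |J1
b1 |J2
b2 |J2
b3 |J2
b4 |Sf1
b5 |J3
b6 |I1

bond 4 →Sf1  (source Sf1 imposes f)
bond 1 →J2  (J2: bond 4 brought flow, rest push out)
bond 2 →J2  (1-jn J2 has f-setter on 4)
bond 3 →J2  (1-jn J2 has f-setter on 4)
bond 5 →J3  (J3: last free bond brings effort in)
bond 0 →J1  (through GY1, causality inverts; strokes same side of GY1)
bond 6 →I1  (closing 1-jn rule on J1)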